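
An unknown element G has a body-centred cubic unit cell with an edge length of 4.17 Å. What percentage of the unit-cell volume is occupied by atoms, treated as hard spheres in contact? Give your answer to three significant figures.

In a BCC lattice atoms touch along the body diagonal, so √3·a = 4r, so r = 0.4330a = 1.806 Å.
Packing fraction = Z·(4/3)πr³ / a³ = 2 × (4/3)π × (1.806)³ / (4.17)³ = 0.6802 = 68.0%.

68.0%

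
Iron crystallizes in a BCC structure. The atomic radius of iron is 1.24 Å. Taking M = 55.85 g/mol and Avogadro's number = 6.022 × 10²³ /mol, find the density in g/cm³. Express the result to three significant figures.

7.90 g/cm³

In a BCC lattice, atoms touch along the body diagonal, so √3·a = 4r, giving a = 2.864 Å = 2.864 × 10^-8 cm.
With Z = 2, ρ = Z·M/(N_A·a³) = 2 × 55.85 / (6.022 × 10²³ × 2.348 × 10^-23) = 7.899 g/cm³.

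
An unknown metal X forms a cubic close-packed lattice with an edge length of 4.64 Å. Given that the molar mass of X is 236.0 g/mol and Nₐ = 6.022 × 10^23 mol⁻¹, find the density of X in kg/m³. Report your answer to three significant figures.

15700 kg/m³

An FCC unit cell contains Z = 4 atoms.
Cell volume: a³ = (4.64 Å)³ = (4.640 × 10^-8 cm)³ = 9.990 × 10^-23 cm³.
ρ = Z·M/(N_A·a³) = 4 × 236.0 / (6.022 × 10²³ × 9.990 × 10^-23) = 15.69 g/cm³ = 15700 kg/m³.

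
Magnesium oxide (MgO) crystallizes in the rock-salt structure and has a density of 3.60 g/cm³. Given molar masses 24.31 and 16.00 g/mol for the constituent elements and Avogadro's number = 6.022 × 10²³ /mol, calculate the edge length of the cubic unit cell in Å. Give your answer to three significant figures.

M(MgO) = 40.31 g/mol; Z = 4 formula units per cell.
a³ = Z·M/(N_A·ρ) = 4 × 40.31 / (6.022 × 10²³ × 3.60) = 7.438 × 10^-23 cm³, so a = 4.205 × 10^-8 cm = 4.21 Å.

4.21 Å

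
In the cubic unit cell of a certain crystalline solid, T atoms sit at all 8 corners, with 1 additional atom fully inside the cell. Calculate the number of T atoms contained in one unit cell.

2

Corner atoms are shared by 8 cells (1/8 each), interior atoms are unshared.
Net atoms = 8 × 1/8 + 1 = 1 + 1 = 2.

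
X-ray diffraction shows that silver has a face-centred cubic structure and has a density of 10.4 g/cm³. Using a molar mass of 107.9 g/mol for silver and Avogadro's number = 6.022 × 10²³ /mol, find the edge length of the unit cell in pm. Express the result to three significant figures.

410 pm

With Z = 4 atoms per FCC cell, a³ = Z·M/(N_A·ρ) = 4 × 107.9 / (6.022 × 10²³ × 10.40 g/cm³) = 6.891 × 10^-23 cm³.
a = (6.891 × 10^-23)^(1/3) = 4.100 × 10^-8 cm = 410 pm.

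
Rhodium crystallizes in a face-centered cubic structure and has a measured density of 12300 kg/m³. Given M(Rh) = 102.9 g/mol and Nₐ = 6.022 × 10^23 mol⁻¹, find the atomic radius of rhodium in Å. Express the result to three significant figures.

For an FCC cell (Z = 4), a³ = Z·M/(N_A·ρ) = 4 × 102.9 / (6.022 × 10²³ × 12.30) = 5.557 × 10^-23 cm³, so a = 3.816 × 10^-8 cm = 3.816 Å.
Atoms touch along the face diagonal, so √2·a = 4r, so r = 0.3536 × a = 1.35 Å.

1.35 Å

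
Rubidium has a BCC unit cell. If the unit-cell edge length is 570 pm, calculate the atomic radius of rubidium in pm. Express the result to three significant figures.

In a BCC lattice, atoms touch along the body diagonal, so √3·a = 4r.
r = √3·a/4 = 1.7321 × 570 / 4 = 247 pm.

247 pm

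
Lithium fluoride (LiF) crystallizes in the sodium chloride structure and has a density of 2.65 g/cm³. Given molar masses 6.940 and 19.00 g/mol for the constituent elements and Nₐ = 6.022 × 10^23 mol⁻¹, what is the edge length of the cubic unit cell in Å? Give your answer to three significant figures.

4.02 Å

M(LiF) = 25.94 g/mol; Z = 4 formula units per cell.
a³ = Z·M/(N_A·ρ) = 4 × 25.94 / (6.022 × 10²³ × 2.65) = 6.502 × 10^-23 cm³, so a = 4.021 × 10^-8 cm = 4.02 Å.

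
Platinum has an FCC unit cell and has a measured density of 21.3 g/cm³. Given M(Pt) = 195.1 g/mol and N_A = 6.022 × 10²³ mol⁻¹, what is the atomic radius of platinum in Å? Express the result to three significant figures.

For an FCC cell (Z = 4), a³ = Z·M/(N_A·ρ) = 4 × 195.1 / (6.022 × 10²³ × 21.30) = 6.084 × 10^-23 cm³, so a = 3.933 × 10^-8 cm = 3.933 Å.
Atoms touch along the face diagonal, so √2·a = 4r, so r = 0.3536 × a = 1.39 Å.

1.39 Å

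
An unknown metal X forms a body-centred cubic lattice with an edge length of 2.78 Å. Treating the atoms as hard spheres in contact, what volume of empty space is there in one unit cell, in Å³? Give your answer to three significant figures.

In a BCC lattice atoms touch along the body diagonal, so √3·a = 4r, so r = 0.4330a = 1.204 Å.
V_cell = a³ = 21.48 Å³; V_atoms = 2 × (4/3)πr³ = 14.61 Å³.
Empty space = 21.48 − 14.61 = 6.87 Å³.

6.87 Å³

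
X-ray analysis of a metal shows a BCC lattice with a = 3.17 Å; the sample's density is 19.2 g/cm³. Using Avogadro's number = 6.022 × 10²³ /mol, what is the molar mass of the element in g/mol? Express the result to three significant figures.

184 g/mol

A BCC cell has Z = 2 atoms; a = 3.170 × 10^-8 cm.
M = ρ·N_A·a³/Z = 19.2 × 6.022 × 10²³ × 3.186 × 10^-23 / 2 = 184 g/mol.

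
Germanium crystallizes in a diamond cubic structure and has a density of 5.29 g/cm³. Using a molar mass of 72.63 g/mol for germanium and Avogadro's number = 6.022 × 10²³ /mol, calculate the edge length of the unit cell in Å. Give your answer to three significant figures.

5.67 Å

With Z = 8 atoms per diamond cubic cell, a³ = Z·M/(N_A·ρ) = 8 × 72.63 / (6.022 × 10²³ × 5.290 g/cm³) = 1.824 × 10^-22 cm³.
a = (1.824 × 10^-22)^(1/3) = 5.671 × 10^-8 cm = 5.67 Å.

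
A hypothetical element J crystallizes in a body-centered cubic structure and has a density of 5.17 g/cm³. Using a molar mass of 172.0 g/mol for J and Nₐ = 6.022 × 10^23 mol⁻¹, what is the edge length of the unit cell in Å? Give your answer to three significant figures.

With Z = 2 atoms per BCC cell, a³ = Z·M/(N_A·ρ) = 2 × 172.0 / (6.022 × 10²³ × 5.170 g/cm³) = 1.105 × 10^-22 cm³.
a = (1.105 × 10^-22)^(1/3) = 4.799 × 10^-8 cm = 4.80 Å.

4.80 Å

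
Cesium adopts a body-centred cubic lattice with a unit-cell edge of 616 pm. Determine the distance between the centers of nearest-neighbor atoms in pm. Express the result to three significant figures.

533 pm

In a BCC structure, atoms touch along the body diagonal, so √3·a = 4r; the nearest-neighbor distance equals 2r = 0.8660·a.
d = 0.8660 × 616 = 533 pm.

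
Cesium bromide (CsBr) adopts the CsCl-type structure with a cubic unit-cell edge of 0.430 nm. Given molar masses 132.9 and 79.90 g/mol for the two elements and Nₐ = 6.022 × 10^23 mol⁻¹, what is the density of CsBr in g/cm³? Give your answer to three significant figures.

The CsCl-type structure contains Z = 1 formula unit per cell; M(CsBr) = 132.9 + 79.90 = 212.8 g/mol.
a³ = (4.300 × 10^-8 cm)³ = 7.951 × 10^-23 cm³.
ρ = 1 × 212.8 / (6.022 × 10²³ × 7.951 × 10^-23) = 4.445 g/cm³.

4.44 g/cm³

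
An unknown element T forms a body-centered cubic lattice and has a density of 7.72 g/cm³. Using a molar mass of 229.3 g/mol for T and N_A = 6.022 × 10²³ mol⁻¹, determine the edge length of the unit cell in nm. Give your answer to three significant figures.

0.462 nm

With Z = 2 atoms per BCC cell, a³ = Z·M/(N_A·ρ) = 2 × 229.3 / (6.022 × 10²³ × 7.720 g/cm³) = 9.865 × 10^-23 cm³.
a = (9.865 × 10^-23)^(1/3) = 4.621 × 10^-8 cm = 0.462 nm.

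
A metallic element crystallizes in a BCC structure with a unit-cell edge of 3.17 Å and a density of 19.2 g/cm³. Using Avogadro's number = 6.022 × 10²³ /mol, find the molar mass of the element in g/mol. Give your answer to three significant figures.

A BCC cell has Z = 2 atoms; a = 3.170 × 10^-8 cm.
M = ρ·N_A·a³/Z = 19.2 × 6.022 × 10²³ × 3.186 × 10^-23 / 2 = 184 g/mol.

184 g/mol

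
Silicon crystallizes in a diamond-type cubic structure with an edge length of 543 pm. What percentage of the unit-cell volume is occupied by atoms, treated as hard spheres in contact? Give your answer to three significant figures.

In a diamond cubic lattice nearest neighbors lie along the body diagonal with √3·a = 8r, so r = 0.2165a = 117.6 pm.
Packing fraction = Z·(4/3)πr³ / a³ = 8 × (4/3)π × (117.6)³ / (543)³ = 0.3401 = 34.0%.

34.0%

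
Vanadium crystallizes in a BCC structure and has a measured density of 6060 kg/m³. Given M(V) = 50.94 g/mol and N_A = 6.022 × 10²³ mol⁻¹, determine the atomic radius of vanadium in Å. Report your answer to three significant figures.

1.31 Å

For a BCC cell (Z = 2), a³ = Z·M/(N_A·ρ) = 2 × 50.94 / (6.022 × 10²³ × 6.060) = 2.792 × 10^-23 cm³, so a = 3.034 × 10^-8 cm = 3.034 Å.
Atoms touch along the body diagonal, so √3·a = 4r, so r = 0.4330 × a = 1.31 Å.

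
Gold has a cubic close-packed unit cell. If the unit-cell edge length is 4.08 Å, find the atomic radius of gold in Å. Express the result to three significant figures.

1.44 Å

In an FCC lattice, atoms touch along the face diagonal, so √2·a = 4r.
r = √2·a/4 = 1.4142 × 4.08 / 4 = 1.44 Å.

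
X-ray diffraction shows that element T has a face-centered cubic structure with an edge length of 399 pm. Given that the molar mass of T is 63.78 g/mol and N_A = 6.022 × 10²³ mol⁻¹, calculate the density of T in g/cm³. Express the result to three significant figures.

6.67 g/cm³

An FCC unit cell contains Z = 4 atoms.
Cell volume: a³ = (399 pm)³ = (3.990 × 10^-8 cm)³ = 6.352 × 10^-23 cm³.
ρ = Z·M/(N_A·a³) = 4 × 63.78 / (6.022 × 10²³ × 6.352 × 10^-23) = 6.669 g/cm³.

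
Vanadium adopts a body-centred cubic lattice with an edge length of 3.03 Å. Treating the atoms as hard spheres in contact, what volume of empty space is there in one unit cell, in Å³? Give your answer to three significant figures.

8.90 Å³

In a BCC lattice atoms touch along the body diagonal, so √3·a = 4r, so r = 0.4330a = 1.312 Å.
V_cell = a³ = 27.82 Å³; V_atoms = 2 × (4/3)πr³ = 18.92 Å³.
Empty space = 27.82 − 18.92 = 8.90 Å³.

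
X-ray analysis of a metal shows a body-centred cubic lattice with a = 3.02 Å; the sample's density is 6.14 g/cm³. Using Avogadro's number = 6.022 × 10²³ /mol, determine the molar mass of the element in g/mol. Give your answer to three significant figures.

50.9 g/mol

A BCC cell has Z = 2 atoms; a = 3.020 × 10^-8 cm.
M = ρ·N_A·a³/Z = 6.14 × 6.022 × 10²³ × 2.754 × 10^-23 / 2 = 50.9 g/mol.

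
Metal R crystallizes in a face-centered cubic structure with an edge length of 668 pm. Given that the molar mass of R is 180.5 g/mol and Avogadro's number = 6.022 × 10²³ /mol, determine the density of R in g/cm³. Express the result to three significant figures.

4.02 g/cm³

An FCC unit cell contains Z = 4 atoms.
Cell volume: a³ = (668 pm)³ = (6.680 × 10^-8 cm)³ = 2.981 × 10^-22 cm³.
ρ = Z·M/(N_A·a³) = 4 × 180.5 / (6.022 × 10²³ × 2.981 × 10^-22) = 4.022 g/cm³.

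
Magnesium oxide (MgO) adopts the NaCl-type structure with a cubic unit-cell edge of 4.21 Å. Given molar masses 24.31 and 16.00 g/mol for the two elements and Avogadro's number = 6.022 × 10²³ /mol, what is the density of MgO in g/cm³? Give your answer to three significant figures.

The NaCl-type structure contains Z = 4 formula units per cell; M(MgO) = 24.31 + 16.00 = 40.31 g/mol.
a³ = (4.210 × 10^-8 cm)³ = 7.462 × 10^-23 cm³.
ρ = 4 × 40.31 / (6.022 × 10²³ × 7.462 × 10^-23) = 3.588 g/cm³.

3.59 g/cm³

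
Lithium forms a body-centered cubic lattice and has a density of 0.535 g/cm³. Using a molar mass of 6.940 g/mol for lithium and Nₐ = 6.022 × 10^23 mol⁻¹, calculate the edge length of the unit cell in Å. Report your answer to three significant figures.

3.51 Å

With Z = 2 atoms per BCC cell, a³ = Z·M/(N_A·ρ) = 2 × 6.940 / (6.022 × 10²³ × 0.5350 g/cm³) = 4.308 × 10^-23 cm³.
a = (4.308 × 10^-23)^(1/3) = 3.506 × 10^-8 cm = 3.51 Å.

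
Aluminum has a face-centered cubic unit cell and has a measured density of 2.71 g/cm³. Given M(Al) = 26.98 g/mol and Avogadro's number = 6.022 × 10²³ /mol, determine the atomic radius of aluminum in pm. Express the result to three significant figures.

For an FCC cell (Z = 4), a³ = Z·M/(N_A·ρ) = 4 × 26.98 / (6.022 × 10²³ × 2.710) = 6.613 × 10^-23 cm³, so a = 4.044 × 10^-8 cm = 404.4 pm.
Atoms touch along the face diagonal, so √2·a = 4r, so r = 0.3536 × a = 143 pm.

143 pm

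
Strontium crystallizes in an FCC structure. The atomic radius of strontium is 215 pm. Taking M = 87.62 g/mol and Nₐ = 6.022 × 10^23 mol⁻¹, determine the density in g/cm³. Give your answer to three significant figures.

2.59 g/cm³

In an FCC lattice, atoms touch along the face diagonal, so √2·a = 4r, giving a = 608.1 pm = 6.081 × 10^-8 cm.
With Z = 4, ρ = Z·M/(N_A·a³) = 4 × 87.62 / (6.022 × 10²³ × 2.249 × 10^-22) = 2.588 g/cm³.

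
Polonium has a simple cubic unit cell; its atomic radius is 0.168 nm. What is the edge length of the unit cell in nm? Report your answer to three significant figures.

In a simple cubic lattice, atoms touch along the cell edge, so a = 2r.
a = 2r = 2 × 0.168 = 0.336 nm.

0.336 nm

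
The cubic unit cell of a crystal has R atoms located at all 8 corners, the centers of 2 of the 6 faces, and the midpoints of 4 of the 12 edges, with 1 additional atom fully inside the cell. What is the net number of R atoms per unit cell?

Corner atoms are shared by 8 cells (1/8 each), face atoms by 2 (1/2 each), edge atoms by 4 (1/4 each), interior atoms are unshared.
Net atoms = 8 × 1/8 + 2 × 1/2 + 4 × 1/4 + 1 = 1 + 1 + 1 + 1 = 4.

4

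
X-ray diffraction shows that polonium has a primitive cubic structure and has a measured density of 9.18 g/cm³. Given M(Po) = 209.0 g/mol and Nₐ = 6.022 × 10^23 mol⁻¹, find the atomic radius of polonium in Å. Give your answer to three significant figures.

1.68 Å

For a simple cubic cell (Z = 1), a³ = Z·M/(N_A·ρ) = 1 × 209.0 / (6.022 × 10²³ × 9.180) = 3.781 × 10^-23 cm³, so a = 3.356 × 10^-8 cm = 3.356 Å.
Atoms touch along the cell edge, so a = 2r, so r = 0.5000 × a = 1.68 Å.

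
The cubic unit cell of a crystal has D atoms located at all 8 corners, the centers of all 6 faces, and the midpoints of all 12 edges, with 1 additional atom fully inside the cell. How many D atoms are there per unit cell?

8

Corner atoms are shared by 8 cells (1/8 each), face atoms by 2 (1/2 each), edge atoms by 4 (1/4 each), interior atoms are unshared.
Net atoms = 8 × 1/8 + 6 × 1/2 + 12 × 1/4 + 1 = 1 + 3 + 3 + 1 = 8.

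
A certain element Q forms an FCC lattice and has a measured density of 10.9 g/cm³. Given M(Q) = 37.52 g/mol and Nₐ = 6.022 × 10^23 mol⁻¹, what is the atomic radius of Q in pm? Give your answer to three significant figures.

For an FCC cell (Z = 4), a³ = Z·M/(N_A·ρ) = 4 × 37.52 / (6.022 × 10²³ × 10.90) = 2.286 × 10^-23 cm³, so a = 2.838 × 10^-8 cm = 283.8 pm.
Atoms touch along the face diagonal, so √2·a = 4r, so r = 0.3536 × a = 100 pm.

100 pm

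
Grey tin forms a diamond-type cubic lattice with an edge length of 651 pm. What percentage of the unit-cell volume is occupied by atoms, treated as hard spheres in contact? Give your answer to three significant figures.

In a diamond cubic lattice nearest neighbors lie along the body diagonal with √3·a = 8r, so r = 0.2165a = 140.9 pm.
Packing fraction = Z·(4/3)πr³ / a³ = 8 × (4/3)π × (140.9)³ / (651)³ = 0.3401 = 34.0%.

34.0%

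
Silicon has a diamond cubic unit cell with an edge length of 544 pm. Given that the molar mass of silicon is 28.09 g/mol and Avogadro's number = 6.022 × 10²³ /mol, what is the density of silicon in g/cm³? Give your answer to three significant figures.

2.32 g/cm³

A diamond cubic unit cell contains Z = 8 atoms.
Cell volume: a³ = (544 pm)³ = (5.440 × 10^-8 cm)³ = 1.610 × 10^-22 cm³.
ρ = Z·M/(N_A·a³) = 8 × 28.09 / (6.022 × 10²³ × 1.610 × 10^-22) = 2.318 g/cm³.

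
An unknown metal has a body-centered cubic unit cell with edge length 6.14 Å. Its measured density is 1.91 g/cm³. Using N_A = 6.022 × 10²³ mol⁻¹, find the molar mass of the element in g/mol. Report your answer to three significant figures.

133 g/mol

A BCC cell has Z = 2 atoms; a = 6.140 × 10^-8 cm.
M = ρ·N_A·a³/Z = 1.91 × 6.022 × 10²³ × 2.315 × 10^-22 / 2 = 133 g/mol.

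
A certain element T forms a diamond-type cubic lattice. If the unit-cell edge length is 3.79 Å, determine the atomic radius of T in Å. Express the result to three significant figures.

0.821 Å

In a diamond cubic lattice, nearest neighbors lie along the body diagonal with √3·a = 8r.
r = √3·a/8 = 1.7321 × 3.79 / 8 = 0.821 Å.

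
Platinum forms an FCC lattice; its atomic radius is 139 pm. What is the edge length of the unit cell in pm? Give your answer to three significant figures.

In an FCC lattice, atoms touch along the face diagonal, so √2·a = 4r.
a = 4r/√2 = 4 × 139 / 1.4142 = 393 pm.

393 pm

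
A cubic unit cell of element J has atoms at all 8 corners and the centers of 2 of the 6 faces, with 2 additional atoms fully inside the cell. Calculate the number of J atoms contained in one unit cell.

4

Corner atoms are shared by 8 cells (1/8 each), face atoms by 2 (1/2 each), interior atoms are unshared.
Net atoms = 8 × 1/8 + 2 × 1/2 + 2 = 1 + 1 + 2 = 4.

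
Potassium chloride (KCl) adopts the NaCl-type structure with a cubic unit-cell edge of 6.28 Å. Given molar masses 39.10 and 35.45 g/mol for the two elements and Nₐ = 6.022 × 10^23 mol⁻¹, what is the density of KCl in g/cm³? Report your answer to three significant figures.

The NaCl-type structure contains Z = 4 formula units per cell; M(KCl) = 39.10 + 35.45 = 74.55 g/mol.
a³ = (6.280 × 10^-8 cm)³ = 2.477 × 10^-22 cm³.
ρ = 4 × 74.55 / (6.022 × 10²³ × 2.477 × 10^-22) = 1.999 g/cm³.

2.00 g/cm³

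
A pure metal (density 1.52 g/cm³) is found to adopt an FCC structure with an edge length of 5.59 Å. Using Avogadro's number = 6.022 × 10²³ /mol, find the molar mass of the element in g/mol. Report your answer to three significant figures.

40.0 g/mol

An FCC cell has Z = 4 atoms; a = 5.590 × 10^-8 cm.
M = ρ·N_A·a³/Z = 1.52 × 6.022 × 10²³ × 1.747 × 10^-22 / 4 = 40.0 g/mol.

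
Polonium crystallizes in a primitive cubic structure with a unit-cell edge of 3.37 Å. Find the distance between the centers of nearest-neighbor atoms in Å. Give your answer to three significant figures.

3.37 Å

In a simple cubic structure, atoms touch along the cell edge, so a = 2r; the nearest-neighbor distance equals 2r = 1.000·a.
d = 1.000 × 3.37 = 3.37 Å.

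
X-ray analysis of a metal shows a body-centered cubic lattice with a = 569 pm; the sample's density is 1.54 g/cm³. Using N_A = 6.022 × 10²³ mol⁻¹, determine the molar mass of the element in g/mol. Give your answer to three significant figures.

A BCC cell has Z = 2 atoms; a = 5.690 × 10^-8 cm.
M = ρ·N_A·a³/Z = 1.54 × 6.022 × 10²³ × 1.842 × 10^-22 / 2 = 85.4 g/mol.

85.4 g/mol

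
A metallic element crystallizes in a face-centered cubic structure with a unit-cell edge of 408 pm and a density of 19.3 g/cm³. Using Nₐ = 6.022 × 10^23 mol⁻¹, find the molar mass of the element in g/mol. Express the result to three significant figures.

An FCC cell has Z = 4 atoms; a = 4.080 × 10^-8 cm.
M = ρ·N_A·a³/Z = 19.3 × 6.022 × 10²³ × 6.792 × 10^-23 / 4 = 197 g/mol.

197 g/mol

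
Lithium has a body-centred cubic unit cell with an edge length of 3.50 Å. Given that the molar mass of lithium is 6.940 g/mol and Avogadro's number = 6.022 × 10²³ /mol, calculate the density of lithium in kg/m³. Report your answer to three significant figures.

538 kg/m³

A BCC unit cell contains Z = 2 atoms.
Cell volume: a³ = (3.50 Å)³ = (3.500 × 10^-8 cm)³ = 4.288 × 10^-23 cm³.
ρ = Z·M/(N_A·a³) = 2 × 6.940 / (6.022 × 10²³ × 4.288 × 10^-23) = 0.5376 g/cm³ = 538 kg/m³.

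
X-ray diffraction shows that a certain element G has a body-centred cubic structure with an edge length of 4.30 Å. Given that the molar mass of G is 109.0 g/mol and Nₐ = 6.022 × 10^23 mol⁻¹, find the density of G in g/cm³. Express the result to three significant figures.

4.55 g/cm³

A BCC unit cell contains Z = 2 atoms.
Cell volume: a³ = (4.30 Å)³ = (4.300 × 10^-8 cm)³ = 7.951 × 10^-23 cm³.
ρ = Z·M/(N_A·a³) = 2 × 109.0 / (6.022 × 10²³ × 7.951 × 10^-23) = 4.553 g/cm³.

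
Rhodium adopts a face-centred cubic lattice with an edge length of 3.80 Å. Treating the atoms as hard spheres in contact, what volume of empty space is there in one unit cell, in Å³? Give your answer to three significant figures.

14.2 Å³

In an FCC lattice atoms touch along the face diagonal, so √2·a = 4r, so r = 0.3536a = 1.344 Å.
V_cell = a³ = 54.87 Å³; V_atoms = 4 × (4/3)πr³ = 40.63 Å³.
Empty space = 54.87 − 40.63 = 14.2 Å³.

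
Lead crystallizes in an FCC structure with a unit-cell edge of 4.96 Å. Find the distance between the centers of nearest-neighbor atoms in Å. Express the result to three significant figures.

In an FCC structure, atoms touch along the face diagonal, so √2·a = 4r; the nearest-neighbor distance equals 2r = 0.7071·a.
d = 0.7071 × 4.96 = 3.51 Å.

3.51 Å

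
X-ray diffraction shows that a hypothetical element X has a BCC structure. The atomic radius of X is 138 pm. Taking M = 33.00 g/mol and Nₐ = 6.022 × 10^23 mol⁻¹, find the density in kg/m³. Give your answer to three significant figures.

3390 kg/m³

In a BCC lattice, atoms touch along the body diagonal, so √3·a = 4r, giving a = 318.7 pm = 3.187 × 10^-8 cm.
With Z = 2, ρ = Z·M/(N_A·a³) = 2 × 33.00 / (6.022 × 10²³ × 3.237 × 10^-23) = 3.386 g/cm³ = 3390 kg/m³.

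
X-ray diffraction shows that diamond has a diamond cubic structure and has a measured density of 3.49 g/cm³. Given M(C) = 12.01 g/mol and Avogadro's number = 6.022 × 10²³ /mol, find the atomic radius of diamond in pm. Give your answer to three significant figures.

77.4 pm

For a diamond cubic cell (Z = 8), a³ = Z·M/(N_A·ρ) = 8 × 12.01 / (6.022 × 10²³ × 3.490) = 4.572 × 10^-23 cm³, so a = 3.576 × 10^-8 cm = 357.6 pm.
Nearest neighbors lie along the body diagonal with √3·a = 8r, so r = 0.2165 × a = 77.4 pm.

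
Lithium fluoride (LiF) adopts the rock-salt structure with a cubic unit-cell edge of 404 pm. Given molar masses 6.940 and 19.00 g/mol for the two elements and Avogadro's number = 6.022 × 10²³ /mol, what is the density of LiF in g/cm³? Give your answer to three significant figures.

2.61 g/cm³

The rock-salt structure contains Z = 4 formula units per cell; M(LiF) = 6.940 + 19.00 = 25.94 g/mol.
a³ = (4.040 × 10^-8 cm)³ = 6.594 × 10^-23 cm³.
ρ = 4 × 25.94 / (6.022 × 10²³ × 6.594 × 10^-23) = 2.613 g/cm³.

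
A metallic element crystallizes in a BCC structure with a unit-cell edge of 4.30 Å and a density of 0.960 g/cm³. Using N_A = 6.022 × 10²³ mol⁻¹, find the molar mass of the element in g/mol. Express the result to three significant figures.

A BCC cell has Z = 2 atoms; a = 4.300 × 10^-8 cm.
M = ρ·N_A·a³/Z = 0.960 × 6.022 × 10²³ × 7.951 × 10^-23 / 2 = 23.0 g/mol.

23.0 g/mol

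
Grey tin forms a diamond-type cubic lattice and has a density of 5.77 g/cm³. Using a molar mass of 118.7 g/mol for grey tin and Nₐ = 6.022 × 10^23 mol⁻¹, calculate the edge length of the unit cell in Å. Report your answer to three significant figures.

6.49 Å

With Z = 8 atoms per diamond cubic cell, a³ = Z·M/(N_A·ρ) = 8 × 118.7 / (6.022 × 10²³ × 5.770 g/cm³) = 2.733 × 10^-22 cm³.
a = (2.733 × 10^-22)^(1/3) = 6.489 × 10^-8 cm = 6.49 Å.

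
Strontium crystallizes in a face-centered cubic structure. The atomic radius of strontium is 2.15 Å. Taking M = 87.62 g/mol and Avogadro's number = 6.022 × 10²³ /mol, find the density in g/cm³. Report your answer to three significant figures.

2.59 g/cm³

In an FCC lattice, atoms touch along the face diagonal, so √2·a = 4r, giving a = 6.081 Å = 6.081 × 10^-8 cm.
With Z = 4, ρ = Z·M/(N_A·a³) = 4 × 87.62 / (6.022 × 10²³ × 2.249 × 10^-22) = 2.588 g/cm³.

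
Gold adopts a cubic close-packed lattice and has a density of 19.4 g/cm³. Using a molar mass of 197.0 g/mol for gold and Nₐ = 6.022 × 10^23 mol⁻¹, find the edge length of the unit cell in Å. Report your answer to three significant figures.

4.07 Å

With Z = 4 atoms per FCC cell, a³ = Z·M/(N_A·ρ) = 4 × 197.0 / (6.022 × 10²³ × 19.40 g/cm³) = 6.745 × 10^-23 cm³.
a = (6.745 × 10^-23)^(1/3) = 4.071 × 10^-8 cm = 4.07 Å.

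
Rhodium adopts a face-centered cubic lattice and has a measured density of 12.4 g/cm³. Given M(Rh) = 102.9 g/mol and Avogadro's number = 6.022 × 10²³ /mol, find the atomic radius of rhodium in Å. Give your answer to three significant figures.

1.35 Å

For an FCC cell (Z = 4), a³ = Z·M/(N_A·ρ) = 4 × 102.9 / (6.022 × 10²³ × 12.40) = 5.512 × 10^-23 cm³, so a = 3.806 × 10^-8 cm = 3.806 Å.
Atoms touch along the face diagonal, so √2·a = 4r, so r = 0.3536 × a = 1.35 Å.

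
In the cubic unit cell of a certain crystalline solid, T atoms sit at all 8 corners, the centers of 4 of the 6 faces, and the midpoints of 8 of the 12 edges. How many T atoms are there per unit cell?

5

Corner atoms are shared by 8 cells (1/8 each), face atoms by 2 (1/2 each), edge atoms by 4 (1/4 each).
Net atoms = 8 × 1/8 + 4 × 1/2 + 8 × 1/4 = 1 + 2 + 2 = 5.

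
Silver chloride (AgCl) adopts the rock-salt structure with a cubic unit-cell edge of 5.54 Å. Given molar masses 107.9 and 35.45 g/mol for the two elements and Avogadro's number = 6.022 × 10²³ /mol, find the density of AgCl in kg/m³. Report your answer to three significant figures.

5600 kg/m³

The rock-salt structure contains Z = 4 formula units per cell; M(AgCl) = 107.9 + 35.45 = 143.35 g/mol.
a³ = (5.540 × 10^-8 cm)³ = 1.700 × 10^-22 cm³.
ρ = 4 × 143.35 / (6.022 × 10²³ × 1.700 × 10^-22) = 5.600 g/cm³ = 5600 kg/m³.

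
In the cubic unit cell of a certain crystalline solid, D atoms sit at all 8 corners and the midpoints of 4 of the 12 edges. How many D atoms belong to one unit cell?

Corner atoms are shared by 8 cells (1/8 each), edge atoms by 4 (1/4 each).
Net atoms = 8 × 1/8 + 4 × 1/4 = 1 + 1 = 2.

2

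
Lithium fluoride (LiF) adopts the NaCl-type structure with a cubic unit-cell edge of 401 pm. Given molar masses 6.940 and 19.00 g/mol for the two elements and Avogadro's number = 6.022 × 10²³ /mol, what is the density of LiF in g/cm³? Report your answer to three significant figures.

The NaCl-type structure contains Z = 4 formula units per cell; M(LiF) = 6.940 + 19.00 = 25.94 g/mol.
a³ = (4.010 × 10^-8 cm)³ = 6.448 × 10^-23 cm³.
ρ = 4 × 25.94 / (6.022 × 10²³ × 6.448 × 10^-23) = 2.672 g/cm³.

2.67 g/cm³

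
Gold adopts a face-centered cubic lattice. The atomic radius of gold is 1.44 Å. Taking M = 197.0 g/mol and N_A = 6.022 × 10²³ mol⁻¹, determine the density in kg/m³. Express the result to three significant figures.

19400 kg/m³

In an FCC lattice, atoms touch along the face diagonal, so √2·a = 4r, giving a = 4.073 Å = 4.073 × 10^-8 cm.
With Z = 4, ρ = Z·M/(N_A·a³) = 4 × 197.0 / (6.022 × 10²³ × 6.757 × 10^-23) = 19.37 g/cm³ = 19400 kg/m³.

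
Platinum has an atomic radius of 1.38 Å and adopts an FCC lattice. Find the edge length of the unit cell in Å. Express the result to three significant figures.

3.90 Å

In an FCC lattice, atoms touch along the face diagonal, so √2·a = 4r.
a = 4r/√2 = 4 × 1.38 / 1.4142 = 3.90 Å.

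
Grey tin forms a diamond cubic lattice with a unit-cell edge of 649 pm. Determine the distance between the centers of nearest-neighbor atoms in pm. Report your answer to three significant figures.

In a diamond cubic structure, nearest neighbors lie along the body diagonal with √3·a = 8r; the nearest-neighbor distance equals 2r = 0.4330·a.
d = 0.4330 × 649 = 281 pm.

281 pm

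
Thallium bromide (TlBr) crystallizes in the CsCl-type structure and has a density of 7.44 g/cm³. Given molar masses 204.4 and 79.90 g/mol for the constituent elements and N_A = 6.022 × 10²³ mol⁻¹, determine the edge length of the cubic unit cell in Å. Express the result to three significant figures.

M(TlBr) = 284.3 g/mol; Z = 1 formula unit per cell.
a³ = Z·M/(N_A·ρ) = 1 × 284.3 / (6.022 × 10²³ × 7.44) = 6.345 × 10^-23 cm³, so a = 3.989 × 10^-8 cm = 3.99 Å.

3.99 Å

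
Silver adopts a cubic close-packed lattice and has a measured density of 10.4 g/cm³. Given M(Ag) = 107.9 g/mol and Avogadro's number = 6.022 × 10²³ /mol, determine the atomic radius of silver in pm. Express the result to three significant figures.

145 pm

For an FCC cell (Z = 4), a³ = Z·M/(N_A·ρ) = 4 × 107.9 / (6.022 × 10²³ × 10.40) = 6.891 × 10^-23 cm³, so a = 4.100 × 10^-8 cm = 410.0 pm.
Atoms touch along the face diagonal, so √2·a = 4r, so r = 0.3536 × a = 145 pm.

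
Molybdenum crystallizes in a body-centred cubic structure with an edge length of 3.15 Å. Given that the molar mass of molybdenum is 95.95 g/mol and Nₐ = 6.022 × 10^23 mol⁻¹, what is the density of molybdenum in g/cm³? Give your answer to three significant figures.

10.2 g/cm³

A BCC unit cell contains Z = 2 atoms.
Cell volume: a³ = (3.15 Å)³ = (3.150 × 10^-8 cm)³ = 3.126 × 10^-23 cm³.
ρ = Z·M/(N_A·a³) = 2 × 95.95 / (6.022 × 10²³ × 3.126 × 10^-23) = 10.20 g/cm³.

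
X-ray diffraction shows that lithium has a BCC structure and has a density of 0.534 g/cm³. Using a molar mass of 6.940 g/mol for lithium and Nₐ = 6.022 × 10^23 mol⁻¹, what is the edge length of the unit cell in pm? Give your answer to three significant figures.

With Z = 2 atoms per BCC cell, a³ = Z·M/(N_A·ρ) = 2 × 6.940 / (6.022 × 10²³ × 0.5340 g/cm³) = 4.316 × 10^-23 cm³.
a = (4.316 × 10^-23)^(1/3) = 3.508 × 10^-8 cm = 351 pm.

351 pm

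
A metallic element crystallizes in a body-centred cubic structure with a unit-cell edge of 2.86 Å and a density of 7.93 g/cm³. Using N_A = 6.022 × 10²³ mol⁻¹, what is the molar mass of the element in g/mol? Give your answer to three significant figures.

A BCC cell has Z = 2 atoms; a = 2.860 × 10^-8 cm.
M = ρ·N_A·a³/Z = 7.93 × 6.022 × 10²³ × 2.339 × 10^-23 / 2 = 55.9 g/mol.

55.9 g/mol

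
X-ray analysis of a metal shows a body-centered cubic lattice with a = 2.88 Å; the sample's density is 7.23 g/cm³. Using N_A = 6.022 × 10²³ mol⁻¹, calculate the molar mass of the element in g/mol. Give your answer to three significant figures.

52.0 g/mol

A BCC cell has Z = 2 atoms; a = 2.880 × 10^-8 cm.
M = ρ·N_A·a³/Z = 7.23 × 6.022 × 10²³ × 2.389 × 10^-23 / 2 = 52.0 g/mol.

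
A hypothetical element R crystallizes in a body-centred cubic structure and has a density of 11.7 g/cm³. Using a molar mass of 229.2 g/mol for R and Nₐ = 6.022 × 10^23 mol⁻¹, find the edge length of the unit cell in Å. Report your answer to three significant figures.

4.02 Å

With Z = 2 atoms per BCC cell, a³ = Z·M/(N_A·ρ) = 2 × 229.2 / (6.022 × 10²³ × 11.70 g/cm³) = 6.506 × 10^-23 cm³.
a = (6.506 × 10^-23)^(1/3) = 4.022 × 10^-8 cm = 4.02 Å.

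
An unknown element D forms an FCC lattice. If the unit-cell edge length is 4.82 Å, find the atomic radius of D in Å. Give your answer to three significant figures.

1.70 Å

In an FCC lattice, atoms touch along the face diagonal, so √2·a = 4r.
r = √2·a/4 = 1.4142 × 4.82 / 4 = 1.70 Å.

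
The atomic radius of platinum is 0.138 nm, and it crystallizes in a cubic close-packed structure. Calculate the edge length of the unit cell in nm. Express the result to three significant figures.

0.390 nm

In an FCC lattice, atoms touch along the face diagonal, so √2·a = 4r.
a = 4r/√2 = 4 × 0.138 / 1.4142 = 0.390 nm.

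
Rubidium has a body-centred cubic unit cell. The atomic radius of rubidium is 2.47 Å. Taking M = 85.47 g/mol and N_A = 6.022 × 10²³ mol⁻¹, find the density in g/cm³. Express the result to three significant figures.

In a BCC lattice, atoms touch along the body diagonal, so √3·a = 4r, giving a = 5.704 Å = 5.704 × 10^-8 cm.
With Z = 2, ρ = Z·M/(N_A·a³) = 2 × 85.47 / (6.022 × 10²³ × 1.856 × 10^-22) = 1.529 g/cm³.

1.53 g/cm³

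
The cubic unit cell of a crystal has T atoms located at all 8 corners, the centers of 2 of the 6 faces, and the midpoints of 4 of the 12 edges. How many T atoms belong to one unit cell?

3

Corner atoms are shared by 8 cells (1/8 each), face atoms by 2 (1/2 each), edge atoms by 4 (1/4 each).
Net atoms = 8 × 1/8 + 2 × 1/2 + 4 × 1/4 = 1 + 1 + 1 = 3.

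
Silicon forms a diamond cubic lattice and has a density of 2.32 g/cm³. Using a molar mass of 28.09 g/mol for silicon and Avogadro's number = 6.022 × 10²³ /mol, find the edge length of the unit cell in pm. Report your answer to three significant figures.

With Z = 8 atoms per diamond cubic cell, a³ = Z·M/(N_A·ρ) = 8 × 28.09 / (6.022 × 10²³ × 2.320 g/cm³) = 1.608 × 10^-22 cm³.
a = (1.608 × 10^-22)^(1/3) = 5.438 × 10^-8 cm = 544 pm.

544 pm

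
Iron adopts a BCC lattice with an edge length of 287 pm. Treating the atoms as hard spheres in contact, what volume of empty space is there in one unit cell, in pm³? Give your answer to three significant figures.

7.56 × 10^6 pm³

In a BCC lattice atoms touch along the body diagonal, so √3·a = 4r, so r = 0.4330a = 124.3 pm.
V_cell = a³ = 2.364 × 10^7 pm³; V_atoms = 2 × (4/3)πr³ = 1.608 × 10^7 pm³.
Empty space = 2.364 × 10^7 − 1.608 × 10^7 = 7.56 × 10^6 pm³.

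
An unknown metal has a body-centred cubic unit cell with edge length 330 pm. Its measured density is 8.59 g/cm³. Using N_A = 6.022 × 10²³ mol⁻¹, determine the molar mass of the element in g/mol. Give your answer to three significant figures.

A BCC cell has Z = 2 atoms; a = 3.300 × 10^-8 cm.
M = ρ·N_A·a³/Z = 8.59 × 6.022 × 10²³ × 3.594 × 10^-23 / 2 = 92.9 g/mol.

92.9 g/mol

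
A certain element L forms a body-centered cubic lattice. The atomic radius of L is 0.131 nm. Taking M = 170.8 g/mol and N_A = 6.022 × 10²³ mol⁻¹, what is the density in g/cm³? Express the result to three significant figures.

20.5 g/cm³

In a BCC lattice, atoms touch along the body diagonal, so √3·a = 4r, giving a = 0.3025 nm = 3.025 × 10^-8 cm.
With Z = 2, ρ = Z·M/(N_A·a³) = 2 × 170.8 / (6.022 × 10²³ × 2.769 × 10^-23) = 20.49 g/cm³.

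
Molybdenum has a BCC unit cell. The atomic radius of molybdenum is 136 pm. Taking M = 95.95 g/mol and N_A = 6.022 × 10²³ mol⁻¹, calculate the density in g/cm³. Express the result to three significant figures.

10.3 g/cm³

In a BCC lattice, atoms touch along the body diagonal, so √3·a = 4r, giving a = 314.1 pm = 3.141 × 10^-8 cm.
With Z = 2, ρ = Z·M/(N_A·a³) = 2 × 95.95 / (6.022 × 10²³ × 3.098 × 10^-23) = 10.29 g/cm³.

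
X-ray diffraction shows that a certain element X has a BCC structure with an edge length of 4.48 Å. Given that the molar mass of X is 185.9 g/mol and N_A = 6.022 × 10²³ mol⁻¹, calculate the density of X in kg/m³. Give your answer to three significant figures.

6870 kg/m³

A BCC unit cell contains Z = 2 atoms.
Cell volume: a³ = (4.48 Å)³ = (4.480 × 10^-8 cm)³ = 8.992 × 10^-23 cm³.
ρ = Z·M/(N_A·a³) = 2 × 185.9 / (6.022 × 10²³ × 8.992 × 10^-23) = 6.866 g/cm³ = 6870 kg/m³.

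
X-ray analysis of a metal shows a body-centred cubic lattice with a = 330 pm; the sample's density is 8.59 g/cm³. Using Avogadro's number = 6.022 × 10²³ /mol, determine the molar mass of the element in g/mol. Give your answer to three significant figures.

A BCC cell has Z = 2 atoms; a = 3.300 × 10^-8 cm.
M = ρ·N_A·a³/Z = 8.59 × 6.022 × 10²³ × 3.594 × 10^-23 / 2 = 92.9 g/mol.

92.9 g/mol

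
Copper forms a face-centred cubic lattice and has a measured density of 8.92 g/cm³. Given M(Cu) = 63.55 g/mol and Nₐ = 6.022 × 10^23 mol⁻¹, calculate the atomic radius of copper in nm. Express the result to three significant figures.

0.128 nm

For an FCC cell (Z = 4), a³ = Z·M/(N_A·ρ) = 4 × 63.55 / (6.022 × 10²³ × 8.920) = 4.732 × 10^-23 cm³, so a = 3.617 × 10^-8 cm = 0.3617 nm.
Atoms touch along the face diagonal, so √2·a = 4r, so r = 0.3536 × a = 0.128 nm.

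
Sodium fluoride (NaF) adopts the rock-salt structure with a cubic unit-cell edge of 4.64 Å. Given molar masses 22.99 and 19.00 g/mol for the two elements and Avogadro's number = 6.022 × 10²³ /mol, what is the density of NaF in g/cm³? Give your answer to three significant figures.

2.79 g/cm³

The rock-salt structure contains Z = 4 formula units per cell; M(NaF) = 22.99 + 19.00 = 41.99 g/mol.
a³ = (4.640 × 10^-8 cm)³ = 9.990 × 10^-23 cm³.
ρ = 4 × 41.99 / (6.022 × 10²³ × 9.990 × 10^-23) = 2.792 g/cm³.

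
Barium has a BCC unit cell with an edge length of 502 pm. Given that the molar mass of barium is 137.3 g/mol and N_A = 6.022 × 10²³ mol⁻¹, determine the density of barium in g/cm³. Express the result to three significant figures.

A BCC unit cell contains Z = 2 atoms.
Cell volume: a³ = (502 pm)³ = (5.020 × 10^-8 cm)³ = 1.265 × 10^-22 cm³.
ρ = Z·M/(N_A·a³) = 2 × 137.3 / (6.022 × 10²³ × 1.265 × 10^-22) = 3.605 g/cm³.

3.60 g/cm³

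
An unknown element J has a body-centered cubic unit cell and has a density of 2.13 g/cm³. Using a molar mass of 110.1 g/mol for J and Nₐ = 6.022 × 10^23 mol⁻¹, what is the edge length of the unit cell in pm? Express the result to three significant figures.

556 pm

With Z = 2 atoms per BCC cell, a³ = Z·M/(N_A·ρ) = 2 × 110.1 / (6.022 × 10²³ × 2.130 g/cm³) = 1.717 × 10^-22 cm³.
a = (1.717 × 10^-22)^(1/3) = 5.558 × 10^-8 cm = 556 pm.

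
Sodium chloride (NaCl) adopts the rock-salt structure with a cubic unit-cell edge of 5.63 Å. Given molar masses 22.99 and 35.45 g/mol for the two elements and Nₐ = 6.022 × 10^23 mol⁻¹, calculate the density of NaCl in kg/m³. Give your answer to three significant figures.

The rock-salt structure contains Z = 4 formula units per cell; M(NaCl) = 22.99 + 35.45 = 58.44 g/mol.
a³ = (5.630 × 10^-8 cm)³ = 1.785 × 10^-22 cm³.
ρ = 4 × 58.44 / (6.022 × 10²³ × 1.785 × 10^-22) = 2.175 g/cm³ = 2180 kg/m³.

2180 kg/m³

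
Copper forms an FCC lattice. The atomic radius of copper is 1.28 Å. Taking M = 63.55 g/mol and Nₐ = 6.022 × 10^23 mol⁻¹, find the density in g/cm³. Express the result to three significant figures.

In an FCC lattice, atoms touch along the face diagonal, so √2·a = 4r, giving a = 3.620 Å = 3.620 × 10^-8 cm.
With Z = 4, ρ = Z·M/(N_A·a³) = 4 × 63.55 / (6.022 × 10²³ × 4.745 × 10^-23) = 8.895 g/cm³.

8.90 g/cm³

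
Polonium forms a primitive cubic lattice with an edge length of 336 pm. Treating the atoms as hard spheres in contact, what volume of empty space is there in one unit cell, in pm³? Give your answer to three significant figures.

In a simple cubic lattice atoms touch along the cell edge, so a = 2r, so r = 0.5000a = 168.0 pm.
V_cell = a³ = 3.793 × 10^7 pm³; V_atoms = 1 × (4/3)πr³ = 1.986 × 10^7 pm³.
Empty space = 3.793 × 10^7 − 1.986 × 10^7 = 1.81 × 10^7 pm³.

1.81 × 10^7 pm³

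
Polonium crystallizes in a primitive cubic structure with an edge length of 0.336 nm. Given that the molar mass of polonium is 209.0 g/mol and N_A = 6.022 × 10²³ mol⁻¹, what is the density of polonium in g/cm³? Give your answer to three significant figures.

A simple cubic unit cell contains Z = 1 atom.
Cell volume: a³ = (0.336 nm)³ = (3.360 × 10^-8 cm)³ = 3.793 × 10^-23 cm³.
ρ = Z·M/(N_A·a³) = 1 × 209.0 / (6.022 × 10²³ × 3.793 × 10^-23) = 9.149 g/cm³.

9.15 g/cm³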